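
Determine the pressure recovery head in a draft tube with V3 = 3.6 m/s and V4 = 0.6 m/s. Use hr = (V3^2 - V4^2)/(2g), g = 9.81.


hr = (3.6^2 - 0.6^2) / (2*9.81) = 0.6422 m


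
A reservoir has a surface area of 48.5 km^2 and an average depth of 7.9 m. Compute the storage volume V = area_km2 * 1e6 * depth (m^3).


V = 48.5 * 1e6 * 7.9 = 3.8315e+08 m^3


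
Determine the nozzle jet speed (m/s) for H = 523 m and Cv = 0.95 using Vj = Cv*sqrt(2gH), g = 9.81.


Vj = 0.95 * sqrt(2*9.81*523) = 96.2330 m/s


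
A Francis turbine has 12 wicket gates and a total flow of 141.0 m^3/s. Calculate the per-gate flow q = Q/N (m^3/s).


q = 141.0 / 12 = 11.7500 m^3/s


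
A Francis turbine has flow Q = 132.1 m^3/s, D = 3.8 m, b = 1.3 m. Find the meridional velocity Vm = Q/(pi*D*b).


Vm = 132.1 / (pi * 3.8 * 1.3) = 8.5119 m/s


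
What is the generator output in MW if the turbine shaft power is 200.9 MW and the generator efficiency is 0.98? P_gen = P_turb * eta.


P_gen = 200.9 * 0.98 = 196.8820 MW


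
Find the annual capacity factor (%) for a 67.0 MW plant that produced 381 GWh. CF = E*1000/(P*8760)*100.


CF = 381 * 1000 / (67.0 * 8760) * 100 = 64.9152 %


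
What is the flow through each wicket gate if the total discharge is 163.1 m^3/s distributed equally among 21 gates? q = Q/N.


q = 163.1 / 21 = 7.7667 m^3/s


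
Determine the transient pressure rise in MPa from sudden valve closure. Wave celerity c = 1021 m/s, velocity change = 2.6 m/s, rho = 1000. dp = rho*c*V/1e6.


dp = 1000 * 1021 * 2.6 / 1e6 = 2.6546 MPa


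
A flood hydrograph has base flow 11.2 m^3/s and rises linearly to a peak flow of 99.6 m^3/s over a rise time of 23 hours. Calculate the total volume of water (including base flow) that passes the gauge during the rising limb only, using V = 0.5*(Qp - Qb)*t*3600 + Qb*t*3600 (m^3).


V = 0.5*(99.6 - 11.2)*23*3600 + 11.2*23*3600 = 4.5871e+06 m^3


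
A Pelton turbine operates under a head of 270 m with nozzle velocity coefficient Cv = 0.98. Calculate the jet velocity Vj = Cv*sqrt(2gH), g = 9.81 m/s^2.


Vj = 0.98 * sqrt(2*9.81*270) = 71.3276 m/s


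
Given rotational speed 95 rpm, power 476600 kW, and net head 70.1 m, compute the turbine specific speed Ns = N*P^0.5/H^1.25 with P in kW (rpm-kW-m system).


Ns = 95 * 476600^0.5 / 70.1^1.25 = 323.3353


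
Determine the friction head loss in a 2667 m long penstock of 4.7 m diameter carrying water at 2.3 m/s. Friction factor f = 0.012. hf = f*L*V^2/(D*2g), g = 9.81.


hf = 0.012 * 2667 * 2.3^2 / (4.7 * 2 * 9.81) = 1.8360 m


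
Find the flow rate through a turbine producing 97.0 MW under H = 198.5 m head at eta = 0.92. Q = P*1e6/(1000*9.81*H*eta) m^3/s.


Q = 97.0 * 1e6 / (1000 * 9.81 * 198.5 * 0.92) = 54.1445 m^3/s


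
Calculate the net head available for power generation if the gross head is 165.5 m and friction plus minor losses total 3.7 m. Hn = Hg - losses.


Hn = 165.5 - 3.7 = 161.8000 m


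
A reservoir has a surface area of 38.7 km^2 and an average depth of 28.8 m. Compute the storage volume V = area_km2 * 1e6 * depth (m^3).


V = 38.7 * 1e6 * 28.8 = 1.1146e+09 m^3


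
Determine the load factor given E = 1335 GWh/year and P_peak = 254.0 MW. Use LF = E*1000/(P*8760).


LF = 1335 * 1000 / (254.0 * 8760) = 0.6000


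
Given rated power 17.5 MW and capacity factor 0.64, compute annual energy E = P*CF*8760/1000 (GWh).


E = 17.5 * 0.64 * 8760 / 1000 = 98.1120 GWh


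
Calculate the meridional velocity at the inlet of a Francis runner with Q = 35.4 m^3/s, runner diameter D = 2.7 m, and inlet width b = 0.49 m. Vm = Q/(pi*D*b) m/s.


Vm = 35.4 / (pi * 2.7 * 0.49) = 8.5171 m/s


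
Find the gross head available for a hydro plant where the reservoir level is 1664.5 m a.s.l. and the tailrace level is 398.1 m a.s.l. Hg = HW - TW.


Hg = 1664.5 - 398.1 = 1266.4000 m


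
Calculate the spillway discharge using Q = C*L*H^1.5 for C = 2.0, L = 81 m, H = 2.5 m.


Q = 2.0 * 81 * 2.5^1.5 = 640.3612 m^3/s


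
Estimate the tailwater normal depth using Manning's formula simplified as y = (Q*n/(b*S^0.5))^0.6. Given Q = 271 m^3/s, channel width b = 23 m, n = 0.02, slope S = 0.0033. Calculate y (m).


y = (271 * 0.02 / (23 * 0.0033^0.5))^0.6 = 2.3324 m


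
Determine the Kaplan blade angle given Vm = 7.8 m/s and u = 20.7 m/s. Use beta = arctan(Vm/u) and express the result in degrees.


beta = arctan(7.8 / 20.7) = 20.6470 degrees


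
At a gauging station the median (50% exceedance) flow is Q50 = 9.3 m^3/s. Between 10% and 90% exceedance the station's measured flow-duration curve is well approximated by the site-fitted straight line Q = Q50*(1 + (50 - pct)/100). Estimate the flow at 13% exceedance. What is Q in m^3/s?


Q = 9.3 * (1 + (50 - 13)/100) = 12.7410 m^3/s


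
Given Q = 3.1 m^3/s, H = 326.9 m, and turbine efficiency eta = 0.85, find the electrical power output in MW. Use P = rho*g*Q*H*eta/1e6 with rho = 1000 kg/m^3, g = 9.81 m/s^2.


P = 1000 * 9.81 * 3.1 * 326.9 * 0.85 / 1e6 = 8.4502 MW


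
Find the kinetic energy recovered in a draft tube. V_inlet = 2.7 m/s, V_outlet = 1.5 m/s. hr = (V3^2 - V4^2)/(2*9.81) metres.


hr = (2.7^2 - 1.5^2) / (2*9.81) = 0.2569 m


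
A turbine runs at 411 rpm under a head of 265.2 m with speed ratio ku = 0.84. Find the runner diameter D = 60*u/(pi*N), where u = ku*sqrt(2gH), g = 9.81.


u = 0.84 * sqrt(2*9.81*265.2) = 60.5920 m/s
D = 60 * 60.5920 / (pi * 411) = 2.8156 m


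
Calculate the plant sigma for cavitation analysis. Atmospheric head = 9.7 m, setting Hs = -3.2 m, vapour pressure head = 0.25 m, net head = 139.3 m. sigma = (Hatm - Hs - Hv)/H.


sigma = (9.7 - (-3.2) - 0.25) / 139.3 = 0.0908


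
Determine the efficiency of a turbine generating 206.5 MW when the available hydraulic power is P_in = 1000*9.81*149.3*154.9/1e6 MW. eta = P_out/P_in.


P_in = 1000 * 9.81 * 149.3 * 154.9 / 1e6 = 226.8717 MW
eta = 206.5 / 226.8717 = 0.9102


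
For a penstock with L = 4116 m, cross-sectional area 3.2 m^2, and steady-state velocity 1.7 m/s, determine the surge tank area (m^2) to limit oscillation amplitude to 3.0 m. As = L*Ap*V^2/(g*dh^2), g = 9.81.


As = 4116 * 3.2 * 1.7^2 / (9.81 * 3.0^2) = 431.1334 m^2


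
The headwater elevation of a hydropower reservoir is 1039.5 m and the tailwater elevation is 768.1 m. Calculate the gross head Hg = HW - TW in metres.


Hg = 1039.5 - 768.1 = 271.4000 m


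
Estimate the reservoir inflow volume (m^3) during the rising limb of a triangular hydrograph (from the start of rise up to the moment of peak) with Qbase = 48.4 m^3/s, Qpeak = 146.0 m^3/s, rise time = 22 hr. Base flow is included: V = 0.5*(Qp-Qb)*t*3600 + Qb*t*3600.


V = 0.5*(146.0 - 48.4)*22*3600 + 48.4*22*3600 = 7.6982e+06 m^3


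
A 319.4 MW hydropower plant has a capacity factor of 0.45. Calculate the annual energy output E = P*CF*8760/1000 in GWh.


E = 319.4 * 0.45 * 8760 / 1000 = 1259.0748 GWh


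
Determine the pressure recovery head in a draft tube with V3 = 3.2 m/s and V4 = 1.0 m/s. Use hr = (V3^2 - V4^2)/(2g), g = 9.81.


hr = (3.2^2 - 1.0^2) / (2*9.81) = 0.4709 m


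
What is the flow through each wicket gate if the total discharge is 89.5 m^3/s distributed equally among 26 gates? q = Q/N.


q = 89.5 / 26 = 3.4423 m^3/s


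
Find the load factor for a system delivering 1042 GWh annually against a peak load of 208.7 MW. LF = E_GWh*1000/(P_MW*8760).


LF = 1042 * 1000 / (208.7 * 8760) = 0.5700


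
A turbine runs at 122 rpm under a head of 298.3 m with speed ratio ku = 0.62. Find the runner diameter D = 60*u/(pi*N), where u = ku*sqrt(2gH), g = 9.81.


u = 0.62 * sqrt(2*9.81*298.3) = 47.4316 m/s
D = 60 * 47.4316 / (pi * 122) = 7.4252 m


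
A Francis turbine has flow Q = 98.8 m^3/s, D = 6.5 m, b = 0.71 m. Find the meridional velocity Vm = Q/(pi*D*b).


Vm = 98.8 / (pi * 6.5 * 0.71) = 6.8145 m/s


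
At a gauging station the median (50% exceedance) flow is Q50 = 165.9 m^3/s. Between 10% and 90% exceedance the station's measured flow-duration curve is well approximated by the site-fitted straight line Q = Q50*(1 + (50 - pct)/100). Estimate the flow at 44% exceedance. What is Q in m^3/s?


Q = 165.9 * (1 + (50 - 44)/100) = 175.8540 m^3/s


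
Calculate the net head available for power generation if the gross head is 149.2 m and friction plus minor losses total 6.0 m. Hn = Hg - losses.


Hn = 149.2 - 6.0 = 143.2000 m


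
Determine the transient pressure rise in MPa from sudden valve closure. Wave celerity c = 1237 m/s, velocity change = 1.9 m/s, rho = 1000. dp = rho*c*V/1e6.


dp = 1000 * 1237 * 1.9 / 1e6 = 2.3503 MPa


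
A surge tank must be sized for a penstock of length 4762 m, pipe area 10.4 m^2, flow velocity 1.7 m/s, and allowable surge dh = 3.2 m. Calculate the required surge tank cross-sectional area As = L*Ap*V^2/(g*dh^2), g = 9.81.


As = 4762 * 10.4 * 1.7^2 / (9.81 * 3.2^2) = 1424.7925 m^2


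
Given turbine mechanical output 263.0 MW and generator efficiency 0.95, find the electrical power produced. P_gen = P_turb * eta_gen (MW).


P_gen = 263.0 * 0.95 = 249.8500 MW


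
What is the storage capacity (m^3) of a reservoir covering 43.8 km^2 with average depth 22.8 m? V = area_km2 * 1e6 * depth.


V = 43.8 * 1e6 * 22.8 = 9.9864e+08 m^3


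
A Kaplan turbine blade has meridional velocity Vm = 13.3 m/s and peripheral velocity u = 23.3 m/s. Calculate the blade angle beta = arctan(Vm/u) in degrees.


beta = arctan(13.3 / 23.3) = 29.7184 degrees


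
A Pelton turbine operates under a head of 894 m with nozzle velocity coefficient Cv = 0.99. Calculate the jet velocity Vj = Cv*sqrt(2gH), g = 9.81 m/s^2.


Vj = 0.99 * sqrt(2*9.81*894) = 131.1153 m/s


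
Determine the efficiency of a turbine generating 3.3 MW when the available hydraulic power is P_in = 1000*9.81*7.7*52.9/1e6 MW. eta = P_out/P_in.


P_in = 1000 * 9.81 * 7.7 * 52.9 / 1e6 = 3.9959 MW
eta = 3.3 / 3.9959 = 0.8258


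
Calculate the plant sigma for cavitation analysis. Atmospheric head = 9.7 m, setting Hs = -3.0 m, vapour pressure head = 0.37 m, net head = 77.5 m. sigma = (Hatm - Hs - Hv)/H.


sigma = (9.7 - (-3.0) - 0.37) / 77.5 = 0.1591


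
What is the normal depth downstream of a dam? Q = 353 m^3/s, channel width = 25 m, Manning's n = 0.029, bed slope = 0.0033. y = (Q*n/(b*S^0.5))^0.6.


y = (353 * 0.029 / (25 * 0.0033^0.5))^0.6 = 3.2493 m


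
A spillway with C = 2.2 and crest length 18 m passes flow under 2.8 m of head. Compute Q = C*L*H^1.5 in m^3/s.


Q = 2.2 * 18 * 2.8^1.5 = 185.5377 m^3/s


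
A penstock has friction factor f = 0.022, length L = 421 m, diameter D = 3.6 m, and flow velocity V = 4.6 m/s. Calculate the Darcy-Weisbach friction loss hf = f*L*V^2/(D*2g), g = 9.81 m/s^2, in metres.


hf = 0.022 * 421 * 4.6^2 / (3.6 * 2 * 9.81) = 2.7747 m


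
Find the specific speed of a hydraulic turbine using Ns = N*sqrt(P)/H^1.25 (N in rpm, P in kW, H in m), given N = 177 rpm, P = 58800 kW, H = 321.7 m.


Ns = 177 * 58800^0.5 / 321.7^1.25 = 31.5027


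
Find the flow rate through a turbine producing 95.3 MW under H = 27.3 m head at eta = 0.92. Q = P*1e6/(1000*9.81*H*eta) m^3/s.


Q = 95.3 * 1e6 / (1000 * 9.81 * 27.3 * 0.92) = 386.7884 m^3/s


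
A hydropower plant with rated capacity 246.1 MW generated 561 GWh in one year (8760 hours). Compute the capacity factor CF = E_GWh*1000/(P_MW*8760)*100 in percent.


CF = 561 * 1000 / (246.1 * 8760) * 100 = 26.0224 %


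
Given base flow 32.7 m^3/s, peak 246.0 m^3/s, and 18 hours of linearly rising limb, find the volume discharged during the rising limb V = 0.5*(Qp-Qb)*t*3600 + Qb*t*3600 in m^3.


V = 0.5*(246.0 - 32.7)*18*3600 + 32.7*18*3600 = 9.0299e+06 m^3


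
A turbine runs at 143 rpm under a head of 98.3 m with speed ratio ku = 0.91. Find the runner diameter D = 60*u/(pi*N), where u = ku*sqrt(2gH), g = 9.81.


u = 0.91 * sqrt(2*9.81*98.3) = 39.9639 m/s
D = 60 * 39.9639 / (pi * 143) = 5.3374 m


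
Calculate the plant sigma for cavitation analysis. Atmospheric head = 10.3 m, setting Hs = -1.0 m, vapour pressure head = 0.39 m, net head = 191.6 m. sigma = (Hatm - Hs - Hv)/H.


sigma = (10.3 - (-1.0) - 0.39) / 191.6 = 0.0569


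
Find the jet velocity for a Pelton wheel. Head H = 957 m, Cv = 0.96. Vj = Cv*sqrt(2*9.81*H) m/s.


Vj = 0.96 * sqrt(2*9.81*957) = 131.5457 m/s


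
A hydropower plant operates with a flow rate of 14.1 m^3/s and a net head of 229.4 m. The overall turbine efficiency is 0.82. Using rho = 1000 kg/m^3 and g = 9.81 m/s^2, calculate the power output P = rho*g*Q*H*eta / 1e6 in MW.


P = 1000 * 9.81 * 14.1 * 229.4 * 0.82 / 1e6 = 26.0193 MW


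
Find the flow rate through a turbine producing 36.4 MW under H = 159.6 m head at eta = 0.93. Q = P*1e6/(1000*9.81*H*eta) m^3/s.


Q = 36.4 * 1e6 / (1000 * 9.81 * 159.6 * 0.93) = 24.9986 m^3/s


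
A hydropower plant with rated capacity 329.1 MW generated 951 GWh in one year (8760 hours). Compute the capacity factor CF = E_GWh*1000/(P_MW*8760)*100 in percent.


CF = 951 * 1000 / (329.1 * 8760) * 100 = 32.9874 %


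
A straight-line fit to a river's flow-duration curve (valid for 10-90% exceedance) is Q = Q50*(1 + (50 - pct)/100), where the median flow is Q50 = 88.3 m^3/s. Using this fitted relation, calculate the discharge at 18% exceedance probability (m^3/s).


Q = 88.3 * (1 + (50 - 18)/100) = 116.5560 m^3/s


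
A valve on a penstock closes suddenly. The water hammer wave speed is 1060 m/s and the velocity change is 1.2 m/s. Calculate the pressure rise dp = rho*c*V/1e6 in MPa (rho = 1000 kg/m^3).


dp = 1000 * 1060 * 1.2 / 1e6 = 1.2720 MPa


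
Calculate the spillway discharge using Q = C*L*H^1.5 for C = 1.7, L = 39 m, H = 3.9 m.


Q = 1.7 * 39 * 3.9^1.5 = 510.6348 m^3/s


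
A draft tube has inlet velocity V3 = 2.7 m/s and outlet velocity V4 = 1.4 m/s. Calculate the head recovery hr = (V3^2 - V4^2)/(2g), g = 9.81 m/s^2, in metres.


hr = (2.7^2 - 1.4^2) / (2*9.81) = 0.2717 m


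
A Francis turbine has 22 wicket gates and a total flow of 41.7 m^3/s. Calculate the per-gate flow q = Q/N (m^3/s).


q = 41.7 / 22 = 1.8955 m^3/s


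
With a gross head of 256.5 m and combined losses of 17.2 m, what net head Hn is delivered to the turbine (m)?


Hn = 256.5 - 17.2 = 239.3000 m


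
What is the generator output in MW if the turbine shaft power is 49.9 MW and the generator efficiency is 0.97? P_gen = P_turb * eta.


P_gen = 49.9 * 0.97 = 48.4030 MW


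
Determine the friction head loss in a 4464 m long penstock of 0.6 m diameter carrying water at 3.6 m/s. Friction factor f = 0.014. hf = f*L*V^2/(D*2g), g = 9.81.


hf = 0.014 * 4464 * 3.6^2 / (0.6 * 2 * 9.81) = 68.8029 m


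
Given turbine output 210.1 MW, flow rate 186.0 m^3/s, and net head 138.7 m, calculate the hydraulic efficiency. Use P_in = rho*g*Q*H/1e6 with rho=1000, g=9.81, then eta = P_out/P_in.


P_in = 1000 * 9.81 * 186.0 * 138.7 / 1e6 = 253.0803 MW
eta = 210.1 / 253.0803 = 0.8302


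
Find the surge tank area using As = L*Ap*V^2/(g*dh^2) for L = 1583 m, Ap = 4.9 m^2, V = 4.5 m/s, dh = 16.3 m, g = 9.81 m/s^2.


As = 1583 * 4.9 * 4.5^2 / (9.81 * 16.3^2) = 60.2640 m^2


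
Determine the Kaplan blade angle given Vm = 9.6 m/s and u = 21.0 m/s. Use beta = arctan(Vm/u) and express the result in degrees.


beta = arctan(9.6 / 21.0) = 24.5672 degrees


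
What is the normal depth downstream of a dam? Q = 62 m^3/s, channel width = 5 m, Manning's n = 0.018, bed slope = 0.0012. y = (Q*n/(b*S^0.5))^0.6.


y = (62 * 0.018 / (5 * 0.0012^0.5))^0.6 = 3.0582 m


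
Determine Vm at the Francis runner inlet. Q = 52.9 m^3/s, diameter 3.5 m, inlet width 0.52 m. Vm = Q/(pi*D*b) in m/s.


Vm = 52.9 / (pi * 3.5 * 0.52) = 9.2520 m/s


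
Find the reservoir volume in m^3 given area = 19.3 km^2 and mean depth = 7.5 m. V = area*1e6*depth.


V = 19.3 * 1e6 * 7.5 = 1.4475e+08 m^3


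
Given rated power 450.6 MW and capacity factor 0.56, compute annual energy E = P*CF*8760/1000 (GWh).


E = 450.6 * 0.56 * 8760 / 1000 = 2210.4634 GWh


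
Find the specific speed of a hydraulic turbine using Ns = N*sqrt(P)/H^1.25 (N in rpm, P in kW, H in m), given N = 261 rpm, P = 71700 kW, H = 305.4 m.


Ns = 261 * 71700^0.5 / 305.4^1.25 = 54.7411


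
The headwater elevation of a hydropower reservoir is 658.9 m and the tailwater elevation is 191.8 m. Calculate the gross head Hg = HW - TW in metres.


Hg = 658.9 - 191.8 = 467.1000 m


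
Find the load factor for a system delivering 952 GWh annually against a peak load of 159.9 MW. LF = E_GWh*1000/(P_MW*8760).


LF = 952 * 1000 / (159.9 * 8760) = 0.6796


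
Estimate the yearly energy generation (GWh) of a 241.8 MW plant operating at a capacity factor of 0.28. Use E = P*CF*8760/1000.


E = 241.8 * 0.28 * 8760 / 1000 = 593.0870 GWh


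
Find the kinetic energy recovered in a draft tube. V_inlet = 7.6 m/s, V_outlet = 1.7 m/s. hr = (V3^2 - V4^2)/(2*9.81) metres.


hr = (7.6^2 - 1.7^2) / (2*9.81) = 2.7966 m


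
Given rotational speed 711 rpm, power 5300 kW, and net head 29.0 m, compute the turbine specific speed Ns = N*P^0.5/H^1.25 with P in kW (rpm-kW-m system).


Ns = 711 * 5300^0.5 / 29.0^1.25 = 769.1482


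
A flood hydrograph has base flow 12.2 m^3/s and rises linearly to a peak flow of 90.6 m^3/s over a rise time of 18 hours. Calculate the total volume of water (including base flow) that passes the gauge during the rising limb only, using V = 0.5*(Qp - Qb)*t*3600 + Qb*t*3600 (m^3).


V = 0.5*(90.6 - 12.2)*18*3600 + 12.2*18*3600 = 3.3307e+06 m^3


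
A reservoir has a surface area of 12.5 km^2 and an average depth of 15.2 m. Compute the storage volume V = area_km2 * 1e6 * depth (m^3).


V = 12.5 * 1e6 * 15.2 = 1.9000e+08 m^3


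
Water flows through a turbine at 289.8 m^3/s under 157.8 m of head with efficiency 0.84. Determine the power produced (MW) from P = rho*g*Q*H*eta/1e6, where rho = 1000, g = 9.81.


P = 1000 * 9.81 * 289.8 * 157.8 * 0.84 / 1e6 = 376.8371 MW


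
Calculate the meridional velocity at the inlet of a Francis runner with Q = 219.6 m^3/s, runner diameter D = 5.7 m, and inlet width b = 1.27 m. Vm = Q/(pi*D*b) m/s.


Vm = 219.6 / (pi * 5.7 * 1.27) = 9.6561 m/s


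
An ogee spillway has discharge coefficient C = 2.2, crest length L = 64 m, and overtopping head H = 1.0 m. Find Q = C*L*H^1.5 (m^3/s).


Q = 2.2 * 64 * 1.0^1.5 = 140.8000 m^3/s


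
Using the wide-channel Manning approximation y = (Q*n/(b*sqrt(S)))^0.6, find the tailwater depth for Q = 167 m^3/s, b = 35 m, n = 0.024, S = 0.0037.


y = (167 * 0.024 / (35 * 0.0037^0.5))^0.6 = 1.4617 m


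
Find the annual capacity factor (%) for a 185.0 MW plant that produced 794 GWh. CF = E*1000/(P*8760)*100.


CF = 794 * 1000 / (185.0 * 8760) * 100 = 48.9942 %


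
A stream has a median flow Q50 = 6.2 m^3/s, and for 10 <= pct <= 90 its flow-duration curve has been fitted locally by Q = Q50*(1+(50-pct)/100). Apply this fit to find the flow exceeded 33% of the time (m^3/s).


Q = 6.2 * (1 + (50 - 33)/100) = 7.2540 m^3/s


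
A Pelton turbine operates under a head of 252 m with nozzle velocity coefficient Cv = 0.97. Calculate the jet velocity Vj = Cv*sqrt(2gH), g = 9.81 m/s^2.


Vj = 0.97 * sqrt(2*9.81*252) = 68.2058 m/s


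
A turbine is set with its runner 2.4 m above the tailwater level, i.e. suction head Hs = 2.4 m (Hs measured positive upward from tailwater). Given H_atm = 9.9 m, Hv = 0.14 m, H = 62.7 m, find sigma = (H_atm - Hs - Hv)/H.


sigma = (9.9 - 2.4 - 0.14) / 62.7 = 0.1174


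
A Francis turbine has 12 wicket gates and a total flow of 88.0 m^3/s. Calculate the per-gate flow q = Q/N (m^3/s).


q = 88.0 / 12 = 7.3333 m^3/s


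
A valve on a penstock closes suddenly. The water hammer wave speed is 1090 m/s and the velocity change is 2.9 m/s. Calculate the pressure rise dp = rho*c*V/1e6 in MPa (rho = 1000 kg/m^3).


dp = 1000 * 1090 * 2.9 / 1e6 = 3.1610 MPa


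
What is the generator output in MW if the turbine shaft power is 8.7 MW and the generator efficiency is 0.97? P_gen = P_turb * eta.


P_gen = 8.7 * 0.97 = 8.4390 MW


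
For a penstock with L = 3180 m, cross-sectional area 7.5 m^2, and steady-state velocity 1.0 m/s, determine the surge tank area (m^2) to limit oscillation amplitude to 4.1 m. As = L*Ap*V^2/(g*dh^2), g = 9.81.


As = 3180 * 7.5 * 1.0^2 / (9.81 * 4.1^2) = 144.6278 m^2


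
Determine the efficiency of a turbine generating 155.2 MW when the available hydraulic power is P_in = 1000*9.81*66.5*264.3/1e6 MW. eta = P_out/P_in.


P_in = 1000 * 9.81 * 66.5 * 264.3 / 1e6 = 172.4201 MW
eta = 155.2 / 172.4201 = 0.9001


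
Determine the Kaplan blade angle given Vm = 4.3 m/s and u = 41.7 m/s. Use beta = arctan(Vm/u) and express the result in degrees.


beta = arctan(4.3 / 41.7) = 5.8874 degrees


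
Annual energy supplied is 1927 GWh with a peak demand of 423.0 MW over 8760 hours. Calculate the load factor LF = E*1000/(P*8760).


LF = 1927 * 1000 / (423.0 * 8760) = 0.5200


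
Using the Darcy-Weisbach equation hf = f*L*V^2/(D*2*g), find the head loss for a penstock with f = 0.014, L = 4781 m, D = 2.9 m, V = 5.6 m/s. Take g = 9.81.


hf = 0.014 * 4781 * 5.6^2 / (2.9 * 2 * 9.81) = 36.8915 m


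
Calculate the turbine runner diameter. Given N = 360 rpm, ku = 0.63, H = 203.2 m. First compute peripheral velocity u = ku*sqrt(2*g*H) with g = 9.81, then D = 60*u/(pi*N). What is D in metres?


u = 0.63 * sqrt(2*9.81*203.2) = 39.7788 m/s
D = 60 * 39.7788 / (pi * 360) = 2.1103 m


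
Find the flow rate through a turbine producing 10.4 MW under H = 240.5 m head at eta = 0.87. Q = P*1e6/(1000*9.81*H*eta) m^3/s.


Q = 10.4 * 1e6 / (1000 * 9.81 * 240.5 * 0.87) = 5.0668 m^3/s


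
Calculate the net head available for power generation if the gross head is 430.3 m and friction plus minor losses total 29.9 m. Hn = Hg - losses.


Hn = 430.3 - 29.9 = 400.4000 m


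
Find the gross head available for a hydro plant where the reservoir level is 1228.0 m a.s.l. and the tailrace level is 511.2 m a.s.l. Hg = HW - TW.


Hg = 1228.0 - 511.2 = 716.8000 m


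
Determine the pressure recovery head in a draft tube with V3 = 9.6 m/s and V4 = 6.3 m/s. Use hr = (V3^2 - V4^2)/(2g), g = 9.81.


hr = (9.6^2 - 6.3^2) / (2*9.81) = 2.6743 m


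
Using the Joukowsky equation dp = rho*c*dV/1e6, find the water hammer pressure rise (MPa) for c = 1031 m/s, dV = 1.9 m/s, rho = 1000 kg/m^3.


dp = 1000 * 1031 * 1.9 / 1e6 = 1.9589 MPa


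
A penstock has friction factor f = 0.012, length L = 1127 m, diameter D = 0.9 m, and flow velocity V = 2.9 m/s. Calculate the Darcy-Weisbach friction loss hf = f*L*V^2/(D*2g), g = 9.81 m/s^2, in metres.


hf = 0.012 * 1127 * 2.9^2 / (0.9 * 2 * 9.81) = 6.4411 m


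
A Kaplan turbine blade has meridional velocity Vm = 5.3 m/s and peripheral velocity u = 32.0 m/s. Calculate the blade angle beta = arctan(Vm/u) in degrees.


beta = arctan(5.3 / 32.0) = 9.4042 degrees


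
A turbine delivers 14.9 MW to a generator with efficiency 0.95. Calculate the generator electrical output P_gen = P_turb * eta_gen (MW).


P_gen = 14.9 * 0.95 = 14.1550 MW


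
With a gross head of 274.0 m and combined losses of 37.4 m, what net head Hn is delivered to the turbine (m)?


Hn = 274.0 - 37.4 = 236.6000 m


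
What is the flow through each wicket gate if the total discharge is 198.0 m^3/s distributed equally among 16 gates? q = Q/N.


q = 198.0 / 16 = 12.3750 m^3/s


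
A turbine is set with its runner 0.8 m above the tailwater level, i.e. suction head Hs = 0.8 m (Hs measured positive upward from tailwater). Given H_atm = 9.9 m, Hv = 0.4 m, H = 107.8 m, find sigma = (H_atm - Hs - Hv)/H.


sigma = (9.9 - 0.8 - 0.4) / 107.8 = 0.0807


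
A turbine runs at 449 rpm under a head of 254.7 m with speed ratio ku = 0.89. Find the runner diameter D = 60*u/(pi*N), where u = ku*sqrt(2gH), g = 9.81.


u = 0.89 * sqrt(2*9.81*254.7) = 62.9150 m/s
D = 60 * 62.9150 / (pi * 449) = 2.6761 m


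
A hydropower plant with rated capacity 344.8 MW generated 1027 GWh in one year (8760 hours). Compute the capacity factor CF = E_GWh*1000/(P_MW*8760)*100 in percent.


CF = 1027 * 1000 / (344.8 * 8760) * 100 = 34.0016 %


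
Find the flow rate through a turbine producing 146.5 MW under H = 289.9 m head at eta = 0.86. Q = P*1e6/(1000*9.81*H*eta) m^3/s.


Q = 146.5 * 1e6 / (1000 * 9.81 * 289.9 * 0.86) = 59.8993 m^3/s


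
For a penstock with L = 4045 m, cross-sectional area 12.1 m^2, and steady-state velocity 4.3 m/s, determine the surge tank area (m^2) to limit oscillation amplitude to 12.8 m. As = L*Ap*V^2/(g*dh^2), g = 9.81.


As = 4045 * 12.1 * 4.3^2 / (9.81 * 12.8^2) = 563.0564 m^2


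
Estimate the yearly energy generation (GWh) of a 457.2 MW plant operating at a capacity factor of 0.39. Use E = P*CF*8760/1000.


E = 457.2 * 0.39 * 8760 / 1000 = 1561.9781 GWh


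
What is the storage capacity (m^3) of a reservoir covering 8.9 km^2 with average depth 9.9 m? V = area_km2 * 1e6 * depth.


V = 8.9 * 1e6 * 9.9 = 8.8110e+07 m^3


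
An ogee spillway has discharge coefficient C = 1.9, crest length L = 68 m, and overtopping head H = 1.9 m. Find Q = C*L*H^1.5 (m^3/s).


Q = 1.9 * 68 * 1.9^1.5 = 338.3708 m^3/s


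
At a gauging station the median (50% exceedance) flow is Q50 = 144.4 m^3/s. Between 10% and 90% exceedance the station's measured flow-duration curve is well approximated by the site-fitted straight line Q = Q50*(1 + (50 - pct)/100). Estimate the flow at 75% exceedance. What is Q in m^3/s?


Q = 144.4 * (1 + (50 - 75)/100) = 108.3000 m^3/s


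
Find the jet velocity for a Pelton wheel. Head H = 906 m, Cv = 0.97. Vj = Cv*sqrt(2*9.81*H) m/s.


Vj = 0.97 * sqrt(2*9.81*906) = 129.3258 m/s


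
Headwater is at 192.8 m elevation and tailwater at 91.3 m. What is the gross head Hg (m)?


Hg = 192.8 - 91.3 = 101.5000 m


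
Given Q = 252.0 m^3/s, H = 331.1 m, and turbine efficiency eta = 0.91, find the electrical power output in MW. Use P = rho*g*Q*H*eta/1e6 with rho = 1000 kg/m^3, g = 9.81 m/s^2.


P = 1000 * 9.81 * 252.0 * 331.1 * 0.91 / 1e6 = 744.8522 MW


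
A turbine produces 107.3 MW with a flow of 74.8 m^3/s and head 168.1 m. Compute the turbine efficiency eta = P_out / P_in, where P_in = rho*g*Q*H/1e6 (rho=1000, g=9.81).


P_in = 1000 * 9.81 * 74.8 * 168.1 / 1e6 = 123.3498 MW
eta = 107.3 / 123.3498 = 0.8699


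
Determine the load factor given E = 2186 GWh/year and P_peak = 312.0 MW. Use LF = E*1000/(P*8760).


LF = 2186 * 1000 / (312.0 * 8760) = 0.7998


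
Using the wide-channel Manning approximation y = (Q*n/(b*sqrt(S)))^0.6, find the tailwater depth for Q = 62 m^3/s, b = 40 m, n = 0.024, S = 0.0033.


y = (62 * 0.024 / (40 * 0.0033^0.5))^0.6 = 0.7705 m


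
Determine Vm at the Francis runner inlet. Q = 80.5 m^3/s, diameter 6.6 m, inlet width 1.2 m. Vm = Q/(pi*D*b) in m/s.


Vm = 80.5 / (pi * 6.6 * 1.2) = 3.2353 m/s


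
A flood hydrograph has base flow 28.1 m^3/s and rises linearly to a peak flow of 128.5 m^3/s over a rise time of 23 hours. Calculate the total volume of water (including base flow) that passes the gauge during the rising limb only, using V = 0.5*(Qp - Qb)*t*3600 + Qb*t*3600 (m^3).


V = 0.5*(128.5 - 28.1)*23*3600 + 28.1*23*3600 = 6.4832e+06 m^3


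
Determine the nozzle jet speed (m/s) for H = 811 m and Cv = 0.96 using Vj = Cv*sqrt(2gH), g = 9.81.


Vj = 0.96 * sqrt(2*9.81*811) = 121.0964 m/s


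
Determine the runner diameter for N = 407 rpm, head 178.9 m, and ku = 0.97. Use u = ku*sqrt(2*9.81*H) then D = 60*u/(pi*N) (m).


u = 0.97 * sqrt(2*9.81*178.9) = 57.4680 m/s
D = 60 * 57.4680 / (pi * 407) = 2.6967 m


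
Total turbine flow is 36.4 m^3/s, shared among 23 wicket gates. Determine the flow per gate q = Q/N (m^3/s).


q = 36.4 / 23 = 1.5826 m^3/s


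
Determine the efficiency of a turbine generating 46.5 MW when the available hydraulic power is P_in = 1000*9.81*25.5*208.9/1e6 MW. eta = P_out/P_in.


P_in = 1000 * 9.81 * 25.5 * 208.9 / 1e6 = 52.2574 MW
eta = 46.5 / 52.2574 = 0.8898


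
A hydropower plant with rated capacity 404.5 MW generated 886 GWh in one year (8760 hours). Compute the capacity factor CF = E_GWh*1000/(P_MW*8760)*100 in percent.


CF = 886 * 1000 / (404.5 * 8760) * 100 = 25.0041 %


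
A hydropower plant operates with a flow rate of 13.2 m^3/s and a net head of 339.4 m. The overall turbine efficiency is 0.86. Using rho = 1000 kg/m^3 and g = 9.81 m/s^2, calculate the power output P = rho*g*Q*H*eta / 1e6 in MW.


P = 1000 * 9.81 * 13.2 * 339.4 * 0.86 / 1e6 = 37.7966 MW


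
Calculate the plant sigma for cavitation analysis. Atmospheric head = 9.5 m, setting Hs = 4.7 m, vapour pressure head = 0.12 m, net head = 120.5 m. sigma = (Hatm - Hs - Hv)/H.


sigma = (9.5 - 4.7 - 0.12) / 120.5 = 0.0388


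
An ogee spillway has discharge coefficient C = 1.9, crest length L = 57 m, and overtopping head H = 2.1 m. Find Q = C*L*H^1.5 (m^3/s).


Q = 1.9 * 57 * 2.1^1.5 = 329.5774 m^3/s


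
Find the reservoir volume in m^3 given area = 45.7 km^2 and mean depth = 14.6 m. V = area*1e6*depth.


V = 45.7 * 1e6 * 14.6 = 6.6722e+08 m^3


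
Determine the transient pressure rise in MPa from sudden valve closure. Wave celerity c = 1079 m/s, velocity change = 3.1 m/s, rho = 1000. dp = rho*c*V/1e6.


dp = 1000 * 1079 * 3.1 / 1e6 = 3.3449 MPa


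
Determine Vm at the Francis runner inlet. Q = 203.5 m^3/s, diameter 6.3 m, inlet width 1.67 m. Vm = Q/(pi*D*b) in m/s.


Vm = 203.5 / (pi * 6.3 * 1.67) = 6.1568 m/s


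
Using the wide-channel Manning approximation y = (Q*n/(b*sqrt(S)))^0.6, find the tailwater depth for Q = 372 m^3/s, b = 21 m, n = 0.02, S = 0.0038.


y = (372 * 0.02 / (21 * 0.0038^0.5))^0.6 = 2.8555 m


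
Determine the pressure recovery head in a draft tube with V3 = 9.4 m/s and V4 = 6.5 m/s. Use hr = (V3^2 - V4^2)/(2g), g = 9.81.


hr = (9.4^2 - 6.5^2) / (2*9.81) = 2.3502 m


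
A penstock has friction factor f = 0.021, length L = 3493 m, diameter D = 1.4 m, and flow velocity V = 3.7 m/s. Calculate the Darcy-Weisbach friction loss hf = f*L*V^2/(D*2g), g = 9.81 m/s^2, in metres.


hf = 0.021 * 3493 * 3.7^2 / (1.4 * 2 * 9.81) = 36.5590 m


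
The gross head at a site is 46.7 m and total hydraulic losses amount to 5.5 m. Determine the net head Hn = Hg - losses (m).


Hn = 46.7 - 5.5 = 41.2000 m


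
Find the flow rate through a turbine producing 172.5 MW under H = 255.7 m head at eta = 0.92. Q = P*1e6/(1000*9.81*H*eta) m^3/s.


Q = 172.5 * 1e6 / (1000 * 9.81 * 255.7 * 0.92) = 74.7483 m^3/s


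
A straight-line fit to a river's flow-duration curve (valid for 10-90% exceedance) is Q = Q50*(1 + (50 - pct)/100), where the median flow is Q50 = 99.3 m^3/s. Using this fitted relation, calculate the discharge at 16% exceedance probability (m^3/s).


Q = 99.3 * (1 + (50 - 16)/100) = 133.0620 m^3/s


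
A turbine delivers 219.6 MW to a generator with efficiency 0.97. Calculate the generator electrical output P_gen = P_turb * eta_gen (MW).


P_gen = 219.6 * 0.97 = 213.0120 MW


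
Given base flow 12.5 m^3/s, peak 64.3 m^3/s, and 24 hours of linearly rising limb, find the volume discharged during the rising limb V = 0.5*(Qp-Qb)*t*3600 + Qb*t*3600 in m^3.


V = 0.5*(64.3 - 12.5)*24*3600 + 12.5*24*3600 = 3.3178e+06 m^3


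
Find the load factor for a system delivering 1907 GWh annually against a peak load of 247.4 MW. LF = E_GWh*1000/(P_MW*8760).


LF = 1907 * 1000 / (247.4 * 8760) = 0.8799


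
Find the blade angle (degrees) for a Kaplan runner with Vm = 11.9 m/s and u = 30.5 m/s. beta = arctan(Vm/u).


beta = arctan(11.9 / 30.5) = 21.3139 degrees


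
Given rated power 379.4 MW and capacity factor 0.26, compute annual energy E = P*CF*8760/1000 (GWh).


E = 379.4 * 0.26 * 8760 / 1000 = 864.1214 GWh


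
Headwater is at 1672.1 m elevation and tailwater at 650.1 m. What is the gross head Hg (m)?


Hg = 1672.1 - 650.1 = 1022.0000 m


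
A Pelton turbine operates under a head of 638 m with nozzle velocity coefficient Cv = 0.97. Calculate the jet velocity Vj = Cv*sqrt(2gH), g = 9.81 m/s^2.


Vj = 0.97 * sqrt(2*9.81*638) = 108.5254 m/s


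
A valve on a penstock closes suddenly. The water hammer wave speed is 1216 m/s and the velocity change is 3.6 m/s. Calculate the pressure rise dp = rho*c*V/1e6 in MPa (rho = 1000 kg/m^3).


dp = 1000 * 1216 * 3.6 / 1e6 = 4.3776 MPa


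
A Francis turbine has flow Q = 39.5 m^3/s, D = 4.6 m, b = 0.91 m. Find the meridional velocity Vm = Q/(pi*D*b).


Vm = 39.5 / (pi * 4.6 * 0.91) = 3.0036 m/s


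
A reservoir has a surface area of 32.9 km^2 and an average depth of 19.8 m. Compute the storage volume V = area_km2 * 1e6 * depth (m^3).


V = 32.9 * 1e6 * 19.8 = 6.5142e+08 m^3


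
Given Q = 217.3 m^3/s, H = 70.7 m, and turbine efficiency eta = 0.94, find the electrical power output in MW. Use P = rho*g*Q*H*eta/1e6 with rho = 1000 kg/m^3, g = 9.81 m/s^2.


P = 1000 * 9.81 * 217.3 * 70.7 * 0.94 / 1e6 = 141.6694 MW


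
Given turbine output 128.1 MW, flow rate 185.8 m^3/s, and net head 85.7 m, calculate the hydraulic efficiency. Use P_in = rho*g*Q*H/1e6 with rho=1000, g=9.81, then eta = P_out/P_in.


P_in = 1000 * 9.81 * 185.8 * 85.7 / 1e6 = 156.2052 MW
eta = 128.1 / 156.2052 = 0.8201


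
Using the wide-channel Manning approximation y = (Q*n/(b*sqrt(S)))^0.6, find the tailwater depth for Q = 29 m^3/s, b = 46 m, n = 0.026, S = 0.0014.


y = (29 * 0.026 / (46 * 0.0014^0.5))^0.6 = 0.6094 m


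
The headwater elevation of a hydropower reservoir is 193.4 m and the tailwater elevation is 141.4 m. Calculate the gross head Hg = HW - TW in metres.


Hg = 193.4 - 141.4 = 52.0000 m


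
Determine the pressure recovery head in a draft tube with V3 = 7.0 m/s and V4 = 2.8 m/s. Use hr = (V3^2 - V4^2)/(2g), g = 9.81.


hr = (7.0^2 - 2.8^2) / (2*9.81) = 2.0979 m


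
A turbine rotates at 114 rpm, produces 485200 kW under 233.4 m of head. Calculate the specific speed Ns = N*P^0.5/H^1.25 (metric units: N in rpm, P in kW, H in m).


Ns = 114 * 485200^0.5 / 233.4^1.25 = 87.0441


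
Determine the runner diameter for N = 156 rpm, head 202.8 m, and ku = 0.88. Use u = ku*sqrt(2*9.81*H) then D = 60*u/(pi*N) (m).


u = 0.88 * sqrt(2*9.81*202.8) = 55.5094 m/s
D = 60 * 55.5094 / (pi * 156) = 6.7958 m


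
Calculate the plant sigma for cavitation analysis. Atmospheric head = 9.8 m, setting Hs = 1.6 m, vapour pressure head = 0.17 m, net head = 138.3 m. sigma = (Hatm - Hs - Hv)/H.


sigma = (9.8 - 1.6 - 0.17) / 138.3 = 0.0581


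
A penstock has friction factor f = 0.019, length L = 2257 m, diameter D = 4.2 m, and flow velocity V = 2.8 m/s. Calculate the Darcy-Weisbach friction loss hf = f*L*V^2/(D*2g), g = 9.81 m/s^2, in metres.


hf = 0.019 * 2257 * 2.8^2 / (4.2 * 2 * 9.81) = 4.0799 m


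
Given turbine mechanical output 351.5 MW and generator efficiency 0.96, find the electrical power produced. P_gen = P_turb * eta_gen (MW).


P_gen = 351.5 * 0.96 = 337.4400 MW


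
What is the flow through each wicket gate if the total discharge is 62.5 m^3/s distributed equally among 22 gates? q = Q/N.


q = 62.5 / 22 = 2.8409 m^3/s


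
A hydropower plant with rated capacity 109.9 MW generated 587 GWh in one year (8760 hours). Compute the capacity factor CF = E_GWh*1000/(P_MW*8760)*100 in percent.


CF = 587 * 1000 / (109.9 * 8760) * 100 = 60.9728 %


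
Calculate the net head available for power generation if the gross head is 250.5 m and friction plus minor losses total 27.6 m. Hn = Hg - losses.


Hn = 250.5 - 27.6 = 222.9000 m


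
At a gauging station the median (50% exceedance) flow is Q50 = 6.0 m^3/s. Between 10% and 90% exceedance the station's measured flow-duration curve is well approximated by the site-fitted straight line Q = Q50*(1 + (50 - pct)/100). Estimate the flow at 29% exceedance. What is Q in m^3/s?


Q = 6.0 * (1 + (50 - 29)/100) = 7.2600 m^3/s


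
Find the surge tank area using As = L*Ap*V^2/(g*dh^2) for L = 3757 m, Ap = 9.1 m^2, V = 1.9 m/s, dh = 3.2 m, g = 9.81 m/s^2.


As = 3757 * 9.1 * 1.9^2 / (9.81 * 3.2^2) = 1228.6292 m^2


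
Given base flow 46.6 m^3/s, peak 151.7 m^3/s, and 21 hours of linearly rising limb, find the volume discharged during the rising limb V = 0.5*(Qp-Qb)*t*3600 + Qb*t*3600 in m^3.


V = 0.5*(151.7 - 46.6)*21*3600 + 46.6*21*3600 = 7.4957e+06 m^3


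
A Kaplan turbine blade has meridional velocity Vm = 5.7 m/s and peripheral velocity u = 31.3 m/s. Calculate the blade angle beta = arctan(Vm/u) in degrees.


beta = arctan(5.7 / 31.3) = 10.3210 degrees


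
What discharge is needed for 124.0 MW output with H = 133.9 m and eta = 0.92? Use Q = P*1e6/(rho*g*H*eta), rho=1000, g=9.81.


Q = 124.0 * 1e6 / (1000 * 9.81 * 133.9 * 0.92) = 102.6087 m^3/s


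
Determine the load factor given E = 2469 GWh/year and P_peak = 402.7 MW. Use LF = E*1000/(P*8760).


LF = 2469 * 1000 / (402.7 * 8760) = 0.6999


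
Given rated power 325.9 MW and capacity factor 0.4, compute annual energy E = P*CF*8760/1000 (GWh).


E = 325.9 * 0.4 * 8760 / 1000 = 1141.9536 GWh


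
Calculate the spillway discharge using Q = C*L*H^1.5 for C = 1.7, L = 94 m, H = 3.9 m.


Q = 1.7 * 94 * 3.9^1.5 = 1230.7609 m^3/s


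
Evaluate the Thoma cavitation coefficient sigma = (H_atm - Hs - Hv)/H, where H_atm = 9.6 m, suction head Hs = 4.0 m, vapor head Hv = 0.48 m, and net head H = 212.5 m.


sigma = (9.6 - 4.0 - 0.48) / 212.5 = 0.0241


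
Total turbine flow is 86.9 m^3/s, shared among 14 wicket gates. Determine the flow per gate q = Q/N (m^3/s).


q = 86.9 / 14 = 6.2071 m^3/s


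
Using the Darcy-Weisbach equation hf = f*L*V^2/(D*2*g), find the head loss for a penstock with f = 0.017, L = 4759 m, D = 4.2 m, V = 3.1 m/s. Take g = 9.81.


hf = 0.017 * 4759 * 3.1^2 / (4.2 * 2 * 9.81) = 9.4350 m


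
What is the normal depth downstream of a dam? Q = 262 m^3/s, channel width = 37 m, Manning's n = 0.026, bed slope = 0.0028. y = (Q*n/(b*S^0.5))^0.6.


y = (262 * 0.026 / (37 * 0.0028^0.5))^0.6 = 2.1130 m


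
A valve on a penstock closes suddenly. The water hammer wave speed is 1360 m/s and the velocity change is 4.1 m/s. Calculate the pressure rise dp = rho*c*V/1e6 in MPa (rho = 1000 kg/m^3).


dp = 1000 * 1360 * 4.1 / 1e6 = 5.5760 MPa


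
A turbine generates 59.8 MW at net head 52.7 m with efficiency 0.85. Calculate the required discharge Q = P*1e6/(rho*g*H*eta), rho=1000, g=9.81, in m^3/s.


Q = 59.8 * 1e6 / (1000 * 9.81 * 52.7 * 0.85) = 136.0826 m^3/s


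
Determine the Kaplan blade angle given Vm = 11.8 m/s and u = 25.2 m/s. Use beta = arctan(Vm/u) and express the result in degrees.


beta = arctan(11.8 / 25.2) = 25.0915 degrees


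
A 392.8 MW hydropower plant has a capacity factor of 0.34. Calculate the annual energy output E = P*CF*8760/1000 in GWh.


E = 392.8 * 0.34 * 8760 / 1000 = 1169.9155 GWh


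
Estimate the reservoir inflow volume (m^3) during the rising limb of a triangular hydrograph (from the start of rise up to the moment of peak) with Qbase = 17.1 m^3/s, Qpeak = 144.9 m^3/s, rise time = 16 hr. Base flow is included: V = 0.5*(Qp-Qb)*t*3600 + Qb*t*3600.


V = 0.5*(144.9 - 17.1)*16*3600 + 17.1*16*3600 = 4.6656e+06 m^3


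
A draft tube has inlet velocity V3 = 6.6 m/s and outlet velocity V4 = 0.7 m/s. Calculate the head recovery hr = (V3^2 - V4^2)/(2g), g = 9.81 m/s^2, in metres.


hr = (6.6^2 - 0.7^2) / (2*9.81) = 2.1952 m
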